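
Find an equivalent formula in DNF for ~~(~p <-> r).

~~(~p <-> r)
≡ ~~((~p -> r) & (r -> ~p))   (eliminate <->)
≡ ~~((~~p | r) & (r -> ~p))   (eliminate ->)
≡ ~~((~~p | r) & (~r | ~p))   (eliminate ->)
≡ (~~p | r) & (~r | ~p)   (double negation)
≡ (p | r) & (~r | ~p)   (double negation)
≡ (p & ~r) | (p & ~p) | (r & ~r) | (r & ~p)   (distribute & over |)
≡ (p & ~r) | (r & ~p)   (simplify)

(p & ~r) | (r & ~p)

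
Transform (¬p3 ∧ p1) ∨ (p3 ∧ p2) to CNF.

(¬p3 ∧ p1) ∨ (p3 ∧ p2)
≡ (¬p3 ∨ p3) ∧ (¬p3 ∨ p2) ∧ (p1 ∨ p3) ∧ (p1 ∨ p2)
≡ (¬p3 ∨ p2) ∧ (p1 ∨ p3) ∧ (p1 ∨ p2)

(¬p3 ∨ p2) ∧ (p1 ∨ p3) ∧ (p1 ∨ p2)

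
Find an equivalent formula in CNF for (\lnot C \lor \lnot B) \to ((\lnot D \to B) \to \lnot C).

(\lnot C \lor \lnot B) \to ((\lnot D \to B) \to \lnot C)
≡ \lnot (\lnot C \lor \lnot B) \lor ((\lnot D \to B) \to \lnot C)   [eliminate \to]
≡ \lnot (\lnot C \lor \lnot B) \lor \lnot (\lnot D \to B) \lor \lnot C   [eliminate \to]
≡ \lnot (\lnot C \lor \lnot B) \lor \lnot (\lnot \lnot D \lor B) \lor \lnot C   [eliminate \to]
≡ (\lnot \lnot C \land \lnot \lnot B) \lor \lnot (\lnot \lnot D \lor B) \lor \lnot C   [De Morgan]
≡ (C \land \lnot \lnot B) \lor \lnot (\lnot \lnot D \lor B) \lor \lnot C   [double negation]
≡ (C \land B) \lor \lnot (\lnot \lnot D \lor B) \lor \lnot C   [double negation]
≡ (C \land B) \lor (\lnot \lnot \lnot D \land \lnot B) \lor \lnot C   [De Morgan]
≡ (C \land B) \lor (\lnot D \land \lnot B) \lor \lnot C   [double negation]
≡ (C \lor \lnot D \lor \lnot C) \land (C \lor \lnot B \lor \lnot C) \land (B \lor \lnot D \lor \lnot C) \land (B \lor \lnot B \lor \lnot C)   [distribute \lor over \land]
≡ B \lor \lnot D \lor \lnot C   [simplify]

B \lor \lnot D \lor \lnot C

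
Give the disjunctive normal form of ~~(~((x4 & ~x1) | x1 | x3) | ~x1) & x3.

~x1 & x3

~~(~((x4 & ~x1) | x1 | x3) | ~x1) & x3
⇔ (~((x4 & ~x1) | x1 | x3) | ~x1) & x3
⇔ ((~(x4 & ~x1) & ~x1 & ~x3) | ~x1) & x3
⇔ (((~x4 | ~~x1) & ~x1 & ~x3) | ~x1) & x3
⇔ (((~x4 | x1) & ~x1 & ~x3) | ~x1) & x3
⇔ (~x4 & ~x1 & ~x3 & x3) | (x1 & ~x1 & ~x3 & x3) | (~x1 & x3)
⇔ ~x1 & x3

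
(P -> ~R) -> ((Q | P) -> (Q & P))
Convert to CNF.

(P | ~Q) & (R | ~P | Q)

(P -> ~R) -> ((Q | P) -> (Q & P))
≡ ~(P -> ~R) | ((Q | P) -> (Q & P))   [eliminate ->]
≡ ~(~P | ~R) | ((Q | P) -> (Q & P))   [eliminate ->]
≡ ~(~P | ~R) | ~(Q | P) | (Q & P)   [eliminate ->]
≡ (~~P & ~~R) | ~(Q | P) | (Q & P)   [De Morgan]
≡ (P & ~~R) | ~(Q | P) | (Q & P)   [double negation]
≡ (P & R) | ~(Q | P) | (Q & P)   [double negation]
≡ (P & R) | (~Q & ~P) | (Q & P)   [De Morgan]
≡ (P | ~Q | Q) & (P | ~Q | P) & (P | ~P | Q) & (P | ~P | P) & (R | ~Q | Q) & (R | ~Q | P) & (R | ~P | Q) & (R | ~P | P)   [distribute | over &]
≡ (P | ~Q) & (R | ~P | Q)   [simplify]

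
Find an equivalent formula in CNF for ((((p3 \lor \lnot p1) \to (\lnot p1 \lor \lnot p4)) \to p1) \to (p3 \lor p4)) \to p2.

((((p3 \lor \lnot p1) \to (\lnot p1 \lor \lnot p4)) \to p1) \to (p3 \lor p4)) \to p2
= \lnot ((((p3 \lor \lnot p1) \to (\lnot p1 \lor \lnot p4)) \to p1) \to (p3 \lor p4)) \lor p2   — eliminate \to
= \lnot (\lnot (((p3 \lor \lnot p1) \to (\lnot p1 \lor \lnot p4)) \to p1) \lor p3 \lor p4) \lor p2   — eliminate \to
= \lnot (\lnot (\lnot ((p3 \lor \lnot p1) \to (\lnot p1 \lor \lnot p4)) \lor p1) \lor p3 \lor p4) \lor p2   — eliminate \to
= \lnot (\lnot (\lnot (\lnot (p3 \lor \lnot p1) \lor \lnot p1 \lor \lnot p4) \lor p1) \lor p3 \lor p4) \lor p2   — eliminate \to
= (\lnot \lnot (\lnot (\lnot (p3 \lor \lnot p1) \lor \lnot p1 \lor \lnot p4) \lor p1) \land \lnot p3 \land \lnot p4) \lor p2   — De Morgan
= ((\lnot (\lnot (p3 \lor \lnot p1) \lor \lnot p1 \lor \lnot p4) \lor p1) \land \lnot p3 \land \lnot p4) \lor p2   — double negation
= (((\lnot \lnot (p3 \lor \lnot p1) \land \lnot \lnot p1 \land \lnot \lnot p4) \lor p1) \land \lnot p3 \land \lnot p4) \lor p2   — De Morgan
= ((((p3 \lor \lnot p1) \land \lnot \lnot p1 \land \lnot \lnot p4) \lor p1) \land \lnot p3 \land \lnot p4) \lor p2   — double negation
= ((((p3 \lor \lnot p1) \land p1 \land \lnot \lnot p4) \lor p1) \land \lnot p3 \land \lnot p4) \lor p2   — double negation
= ((((p3 \lor \lnot p1) \land p1 \land p4) \lor p1) \land \lnot p3 \land \lnot p4) \lor p2   — double negation
= (p3 \lor \lnot p1 \lor p1 \lor p2) \land (p1 \lor p1 \lor p2) \land (p4 \lor p1 \lor p2) \land (\lnot p3 \lor p2) \land (\lnot p4 \lor p2)   — distribute \lor over \land
= (p1 \lor p2) \land (\lnot p3 \lor p2) \land (\lnot p4 \lor p2)   — simplify

(p1 \lor p2) \land (\lnot p3 \lor p2) \land (\lnot p4 \lor p2)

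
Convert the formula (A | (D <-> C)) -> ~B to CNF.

(A | (D <-> C)) -> ~B
≡ ~(A | (D <-> C)) | ~B   — eliminate ->
≡ ~(A | ((D -> C) & (C -> D))) | ~B   — eliminate <->
≡ ~(A | ((~D | C) & (C -> D))) | ~B   — eliminate ->
≡ ~(A | ((~D | C) & (~C | D))) | ~B   — eliminate ->
≡ (~A & ~((~D | C) & (~C | D))) | ~B   — De Morgan
≡ (~A & (~(~D | C) | ~(~C | D))) | ~B   — De Morgan
≡ (~A & ((~~D & ~C) | ~(~C | D))) | ~B   — De Morgan
≡ (~A & ((D & ~C) | ~(~C | D))) | ~B   — double negation
≡ (~A & ((D & ~C) | (~~C & ~D))) | ~B   — De Morgan
≡ (~A & ((D & ~C) | (C & ~D))) | ~B   — double negation
≡ (~A | ~B) & (D | C | ~B) & (D | ~D | ~B) & (~C | C | ~B) & (~C | ~D | ~B)   — distribute | over &
≡ (~A | ~B) & (D | C | ~B) & (~C | ~D | ~B)   — simplify

(~A | ~B) & (D | C | ~B) & (~C | ~D | ~B)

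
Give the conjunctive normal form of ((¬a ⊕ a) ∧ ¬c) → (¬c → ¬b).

((¬a ⊕ a) ∧ ¬c) → (¬c → ¬b)
≡ ¬((¬a ⊕ a) ∧ ¬c) ∨ (¬c → ¬b)   [eliminate →]
≡ ¬((¬a ∨ a) ∧ ¬(¬a ∧ a) ∧ ¬c) ∨ (¬c → ¬b)   [expand ⊕]
≡ ¬((¬a ∨ a) ∧ ¬(¬a ∧ a) ∧ ¬c) ∨ ¬¬c ∨ ¬b   [eliminate →]
≡ ¬(¬a ∨ a) ∨ ¬¬(¬a ∧ a) ∨ ¬¬c ∨ ¬¬c ∨ ¬b   [De Morgan]
≡ (¬¬a ∧ ¬a) ∨ ¬¬(¬a ∧ a) ∨ ¬¬c ∨ ¬¬c ∨ ¬b   [De Morgan]
≡ (a ∧ ¬a) ∨ ¬¬(¬a ∧ a) ∨ ¬¬c ∨ ¬¬c ∨ ¬b   [double negation]
≡ (a ∧ ¬a) ∨ (¬a ∧ a) ∨ ¬¬c ∨ ¬¬c ∨ ¬b   [double negation]
≡ (a ∧ ¬a) ∨ (¬a ∧ a) ∨ c ∨ ¬¬c ∨ ¬b   [double negation]
≡ (a ∧ ¬a) ∨ (¬a ∧ a) ∨ c ∨ c ∨ ¬b   [double negation]
≡ (a ∨ ¬a ∨ c ∨ c ∨ ¬b) ∧ (a ∨ a ∨ c ∨ c ∨ ¬b) ∧ (¬a ∨ ¬a ∨ c ∨ c ∨ ¬b) ∧ (¬a ∨ a ∨ c ∨ c ∨ ¬b)   [distribute ∨ over ∧]
≡ (a ∨ c ∨ ¬b) ∧ (¬a ∨ c ∨ ¬b)   [simplify]

(a ∨ c ∨ ¬b) ∧ (¬a ∨ c ∨ ¬b)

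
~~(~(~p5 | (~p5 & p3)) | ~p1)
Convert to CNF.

~~(~(~p5 | (~p5 & p3)) | ~p1)
= ~(~p5 | (~p5 & p3)) | ~p1   — double negation
= (~~p5 & ~(~p5 & p3)) | ~p1   — De Morgan
= (p5 & ~(~p5 & p3)) | ~p1   — double negation
= (p5 & (~~p5 | ~p3)) | ~p1   — De Morgan
= (p5 & (p5 | ~p3)) | ~p1   — double negation
= (p5 | ~p1) & (p5 | ~p3 | ~p1)   — distribute | over &
= p5 | ~p1   — simplify

p5 | ~p1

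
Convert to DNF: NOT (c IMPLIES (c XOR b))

NOT (c IMPLIES (c XOR b))
= NOT (NOT c OR (c XOR b))   [eliminate IMPLIES]
= NOT (NOT c OR (c AND NOT b) OR (NOT c AND b))   [expand XOR]
= NOT NOT c AND NOT (c AND NOT b) AND NOT (NOT c AND b)   [De Morgan]
= c AND NOT (c AND NOT b) AND NOT (NOT c AND b)   [double negation]
= c AND (NOT c OR NOT NOT b) AND NOT (NOT c AND b)   [De Morgan]
= c AND (NOT c OR b) AND NOT (NOT c AND b)   [double negation]
= c AND (NOT c OR b) AND (NOT NOT c OR NOT b)   [De Morgan]
= c AND (NOT c OR b) AND (c OR NOT b)   [double negation]
= (c AND NOT c AND c) OR (c AND NOT c AND NOT b) OR (c AND b AND c) OR (c AND b AND NOT b)   [distribute AND over OR]
= c AND b   [simplify]

c AND b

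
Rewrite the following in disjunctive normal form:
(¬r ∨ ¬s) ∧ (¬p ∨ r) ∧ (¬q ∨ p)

(¬r ∧ ¬p ∧ ¬q) ∨ (¬s ∧ ¬p ∧ ¬q) ∨ (¬s ∧ r ∧ ¬q) ∨ (¬s ∧ r ∧ p)

(¬r ∨ ¬s) ∧ (¬p ∨ r) ∧ (¬q ∨ p)
⇔ (¬r ∧ ¬p ∧ ¬q) ∨ (¬r ∧ ¬p ∧ p) ∨ (¬r ∧ r ∧ ¬q) ∨ (¬r ∧ r ∧ p) ∨ (¬s ∧ ¬p ∧ ¬q) ∨ (¬s ∧ ¬p ∧ p) ∨ (¬s ∧ r ∧ ¬q) ∨ (¬s ∧ r ∧ p)   [distribute ∧ over ∨]
⇔ (¬r ∧ ¬p ∧ ¬q) ∨ (¬s ∧ ¬p ∧ ¬q) ∨ (¬s ∧ r ∧ ¬q) ∨ (¬s ∧ r ∧ p)   [simplify]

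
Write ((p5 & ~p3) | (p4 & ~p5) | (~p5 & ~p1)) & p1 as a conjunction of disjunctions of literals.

((p5 & ~p3) | (p4 & ~p5) | (~p5 & ~p1)) & p1
≡ (p5 | p4 | ~p5) & (p5 | p4 | ~p1) & (p5 | ~p5 | ~p5) & (p5 | ~p5 | ~p1) & (~p3 | p4 | ~p5) & (~p3 | p4 | ~p1) & (~p3 | ~p5 | ~p5) & (~p3 | ~p5 | ~p1) & p1   (distribute | over &)
≡ (p5 | p4 | ~p1) & (~p3 | p4 | ~p1) & (~p3 | ~p5) & p1   (simplify)

(p5 | p4 | ~p1) & (~p3 | p4 | ~p1) & (~p3 | ~p5) & p1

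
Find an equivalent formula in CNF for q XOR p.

q XOR p
⇔ (q OR p) AND NOT (q AND p)   [expand XOR]
⇔ (q OR p) AND (NOT q OR NOT p)   [De Morgan]

(q OR p) AND (NOT q OR NOT p)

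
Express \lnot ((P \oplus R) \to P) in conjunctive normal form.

(P \lor R) \land \lnot P

\lnot ((P \oplus R) \to P)
= \lnot (\lnot (P \oplus R) \lor P)   [eliminate \to]
= \lnot (\lnot ((P \lor R) \land \lnot (P \land R)) \lor P)   [expand \oplus]
= \lnot \lnot ((P \lor R) \land \lnot (P \land R)) \land \lnot P   [De Morgan]
= (P \lor R) \land \lnot (P \land R) \land \lnot P   [double negation]
= (P \lor R) \land (\lnot P \lor \lnot R) \land \lnot P   [De Morgan]
= (P \lor R) \land \lnot P   [simplify]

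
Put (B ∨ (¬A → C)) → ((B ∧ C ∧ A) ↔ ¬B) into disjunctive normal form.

(¬B ∧ ¬A ∧ ¬C) ∨ (¬C ∧ B) ∨ (¬A ∧ B)

(B ∨ (¬A → C)) → ((B ∧ C ∧ A) ↔ ¬B)
≡ ¬(B ∨ (¬A → C)) ∨ ((B ∧ C ∧ A) ↔ ¬B)   [eliminate →]
≡ ¬(B ∨ ¬¬A ∨ C) ∨ ((B ∧ C ∧ A) ↔ ¬B)   [eliminate →]
≡ ¬(B ∨ ¬¬A ∨ C) ∨ (((B ∧ C ∧ A) → ¬B) ∧ (¬B → (B ∧ C ∧ A)))   [eliminate ↔]
≡ ¬(B ∨ ¬¬A ∨ C) ∨ ((¬(B ∧ C ∧ A) ∨ ¬B) ∧ (¬B → (B ∧ C ∧ A)))   [eliminate →]
≡ ¬(B ∨ ¬¬A ∨ C) ∨ ((¬(B ∧ C ∧ A) ∨ ¬B) ∧ (¬¬B ∨ (B ∧ C ∧ A)))   [eliminate →]
≡ (¬B ∧ ¬¬¬A ∧ ¬C) ∨ ((¬(B ∧ C ∧ A) ∨ ¬B) ∧ (¬¬B ∨ (B ∧ C ∧ A)))   [De Morgan]
≡ (¬B ∧ ¬A ∧ ¬C) ∨ ((¬(B ∧ C ∧ A) ∨ ¬B) ∧ (¬¬B ∨ (B ∧ C ∧ A)))   [double negation]
≡ (¬B ∧ ¬A ∧ ¬C) ∨ ((¬B ∨ ¬C ∨ ¬A ∨ ¬B) ∧ (¬¬B ∨ (B ∧ C ∧ A)))   [De Morgan]
≡ (¬B ∧ ¬A ∧ ¬C) ∨ ((¬B ∨ ¬C ∨ ¬A ∨ ¬B) ∧ (B ∨ (B ∧ C ∧ A)))   [double negation]
≡ (¬B ∧ ¬A ∧ ¬C) ∨ (¬B ∧ B) ∨ (¬B ∧ B ∧ C ∧ A) ∨ (¬C ∧ B) ∨ (¬C ∧ B ∧ C ∧ A) ∨ (¬A ∧ B) ∨ (¬A ∧ B ∧ C ∧ A) ∨ (¬B ∧ B) ∨ (¬B ∧ B ∧ C ∧ A)   [distribute ∧ over ∨]
≡ (¬B ∧ ¬A ∧ ¬C) ∨ (¬C ∧ B) ∨ (¬A ∧ B)   [simplify]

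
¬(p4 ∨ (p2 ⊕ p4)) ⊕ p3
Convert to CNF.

¬(p4 ∨ (p2 ⊕ p4)) ⊕ p3
⇔ (¬(p4 ∨ (p2 ⊕ p4)) ∨ p3) ∧ ¬(¬(p4 ∨ (p2 ⊕ p4)) ∧ p3)   [expand ⊕]
⇔ (¬(p4 ∨ ((p2 ∨ p4) ∧ ¬(p2 ∧ p4))) ∨ p3) ∧ ¬(¬(p4 ∨ (p2 ⊕ p4)) ∧ p3)   [expand ⊕]
⇔ (¬(p4 ∨ ((p2 ∨ p4) ∧ ¬(p2 ∧ p4))) ∨ p3) ∧ ¬(¬(p4 ∨ ((p2 ∨ p4) ∧ ¬(p2 ∧ p4))) ∧ p3)   [expand ⊕]
⇔ ((¬p4 ∧ ¬((p2 ∨ p4) ∧ ¬(p2 ∧ p4))) ∨ p3) ∧ ¬(¬(p4 ∨ ((p2 ∨ p4) ∧ ¬(p2 ∧ p4))) ∧ p3)   [De Morgan]
⇔ ((¬p4 ∧ (¬(p2 ∨ p4) ∨ ¬¬(p2 ∧ p4))) ∨ p3) ∧ ¬(¬(p4 ∨ ((p2 ∨ p4) ∧ ¬(p2 ∧ p4))) ∧ p3)   [De Morgan]
⇔ ((¬p4 ∧ ((¬p2 ∧ ¬p4) ∨ ¬¬(p2 ∧ p4))) ∨ p3) ∧ ¬(¬(p4 ∨ ((p2 ∨ p4) ∧ ¬(p2 ∧ p4))) ∧ p3)   [De Morgan]
⇔ ((¬p4 ∧ ((¬p2 ∧ ¬p4) ∨ (p2 ∧ p4))) ∨ p3) ∧ ¬(¬(p4 ∨ ((p2 ∨ p4) ∧ ¬(p2 ∧ p4))) ∧ p3)   [double negation]
⇔ ((¬p4 ∧ ((¬p2 ∧ ¬p4) ∨ (p2 ∧ p4))) ∨ p3) ∧ (¬¬(p4 ∨ ((p2 ∨ p4) ∧ ¬(p2 ∧ p4))) ∨ ¬p3)   [De Morgan]
⇔ ((¬p4 ∧ ((¬p2 ∧ ¬p4) ∨ (p2 ∧ p4))) ∨ p3) ∧ (p4 ∨ ((p2 ∨ p4) ∧ ¬(p2 ∧ p4)) ∨ ¬p3)   [double negation]
⇔ ((¬p4 ∧ ((¬p2 ∧ ¬p4) ∨ (p2 ∧ p4))) ∨ p3) ∧ (p4 ∨ ((p2 ∨ p4) ∧ (¬p2 ∨ ¬p4)) ∨ ¬p3)   [De Morgan]
⇔ (¬p4 ∨ p3) ∧ (¬p2 ∨ p2 ∨ p3) ∧ (¬p2 ∨ p4 ∨ p3) ∧ (¬p4 ∨ p2 ∨ p3) ∧ (¬p4 ∨ p4 ∨ p3) ∧ (p4 ∨ p2 ∨ p4 ∨ ¬p3) ∧ (p4 ∨ ¬p2 ∨ ¬p4 ∨ ¬p3)   [distribute ∨ over ∧]
⇔ (¬p4 ∨ p3) ∧ (¬p2 ∨ p4 ∨ p3) ∧ (p4 ∨ p2 ∨ ¬p3)   [simplify]

(¬p4 ∨ p3) ∧ (¬p2 ∨ p4 ∨ p3) ∧ (p4 ∨ p2 ∨ ¬p3)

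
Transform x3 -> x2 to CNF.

x3 -> x2
≡ ~x3 | x2   (eliminate ->)

~x3 | x2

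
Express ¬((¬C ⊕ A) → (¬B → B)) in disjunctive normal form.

¬((¬C ⊕ A) → (¬B → B))
⇔ ¬(¬(¬C ⊕ A) ∨ (¬B → B))   [eliminate →]
⇔ ¬(¬((¬C ∧ ¬A) ∨ (¬¬C ∧ A)) ∨ (¬B → B))   [expand ⊕]
⇔ ¬(¬((¬C ∧ ¬A) ∨ (¬¬C ∧ A)) ∨ ¬¬B ∨ B)   [eliminate →]
⇔ ¬¬((¬C ∧ ¬A) ∨ (¬¬C ∧ A)) ∧ ¬¬¬B ∧ ¬B   [De Morgan]
⇔ ((¬C ∧ ¬A) ∨ (¬¬C ∧ A)) ∧ ¬¬¬B ∧ ¬B   [double negation]
⇔ ((¬C ∧ ¬A) ∨ (C ∧ A)) ∧ ¬¬¬B ∧ ¬B   [double negation]
⇔ ((¬C ∧ ¬A) ∨ (C ∧ A)) ∧ ¬B ∧ ¬B   [double negation]
⇔ (¬C ∧ ¬A ∧ ¬B ∧ ¬B) ∨ (C ∧ A ∧ ¬B ∧ ¬B)   [distribute ∧ over ∨]
⇔ (¬C ∧ ¬A ∧ ¬B) ∨ (C ∧ A ∧ ¬B)   [simplify]

(¬C ∧ ¬A ∧ ¬B) ∨ (C ∧ A ∧ ¬B)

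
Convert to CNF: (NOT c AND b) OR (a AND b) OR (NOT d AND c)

(NOT c OR a OR NOT d) AND (b OR NOT d) AND (b OR c)

(NOT c AND b) OR (a AND b) OR (NOT d AND c)
≡ (NOT c OR a OR NOT d) AND (NOT c OR a OR c) AND (NOT c OR b OR NOT d) AND (NOT c OR b OR c) AND (b OR a OR NOT d) AND (b OR a OR c) AND (b OR b OR NOT d) AND (b OR b OR c)   [distribute OR over AND]
≡ (NOT c OR a OR NOT d) AND (b OR NOT d) AND (b OR c)   [simplify]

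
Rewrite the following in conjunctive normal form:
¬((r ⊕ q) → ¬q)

¬((r ⊕ q) → ¬q)
= ¬(¬(r ⊕ q) ∨ ¬q)   [eliminate →]
= ¬(¬((r ∨ q) ∧ ¬(r ∧ q)) ∨ ¬q)   [expand ⊕]
= ¬¬((r ∨ q) ∧ ¬(r ∧ q)) ∧ ¬¬q   [De Morgan]
= (r ∨ q) ∧ ¬(r ∧ q) ∧ ¬¬q   [double negation]
= (r ∨ q) ∧ (¬r ∨ ¬q) ∧ ¬¬q   [De Morgan]
= (r ∨ q) ∧ (¬r ∨ ¬q) ∧ q   [double negation]
= (¬r ∨ ¬q) ∧ q   [simplify]

(¬r ∨ ¬q) ∧ q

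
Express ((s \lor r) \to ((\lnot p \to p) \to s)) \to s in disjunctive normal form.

((s \lor r) \to ((\lnot p \to p) \to s)) \to s
= \lnot ((s \lor r) \to ((\lnot p \to p) \to s)) \lor s   (eliminate \to)
= \lnot (\lnot (s \lor r) \lor ((\lnot p \to p) \to s)) \lor s   (eliminate \to)
= \lnot (\lnot (s \lor r) \lor \lnot (\lnot p \to p) \lor s) \lor s   (eliminate \to)
= \lnot (\lnot (s \lor r) \lor \lnot (\lnot \lnot p \lor p) \lor s) \lor s   (eliminate \to)
= (\lnot \lnot (s \lor r) \land \lnot \lnot (\lnot \lnot p \lor p) \land \lnot s) \lor s   (De Morgan)
= ((s \lor r) \land \lnot \lnot (\lnot \lnot p \lor p) \land \lnot s) \lor s   (double negation)
= ((s \lor r) \land (\lnot \lnot p \lor p) \land \lnot s) \lor s   (double negation)
= ((s \lor r) \land (p \lor p) \land \lnot s) \lor s   (double negation)
= (s \land p \land \lnot s) \lor (s \land p \land \lnot s) \lor (r \land p \land \lnot s) \lor (r \land p \land \lnot s) \lor s   (distribute \land over \lor)
= (r \land p \land \lnot s) \lor s   (simplify)

(r \land p \land \lnot s) \lor s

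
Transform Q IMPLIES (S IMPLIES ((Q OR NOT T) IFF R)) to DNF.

NOT Q OR NOT S OR (R AND Q) OR (R AND NOT T)

Q IMPLIES (S IMPLIES ((Q OR NOT T) IFF R))
⇔ NOT Q OR (S IMPLIES ((Q OR NOT T) IFF R))   [eliminate IMPLIES]
⇔ NOT Q OR NOT S OR ((Q OR NOT T) IFF R)   [eliminate IMPLIES]
⇔ NOT Q OR NOT S OR (((Q OR NOT T) IMPLIES R) AND (R IMPLIES (Q OR NOT T)))   [eliminate IFF]
⇔ NOT Q OR NOT S OR ((NOT (Q OR NOT T) OR R) AND (R IMPLIES (Q OR NOT T)))   [eliminate IMPLIES]
⇔ NOT Q OR NOT S OR ((NOT (Q OR NOT T) OR R) AND (NOT R OR Q OR NOT T))   [eliminate IMPLIES]
⇔ NOT Q OR NOT S OR (((NOT Q AND NOT NOT T) OR R) AND (NOT R OR Q OR NOT T))   [De Morgan]
⇔ NOT Q OR NOT S OR (((NOT Q AND T) OR R) AND (NOT R OR Q OR NOT T))   [double negation]
⇔ NOT Q OR NOT S OR (NOT Q AND T AND NOT R) OR (NOT Q AND T AND Q) OR (NOT Q AND T AND NOT T) OR (R AND NOT R) OR (R AND Q) OR (R AND NOT T)   [distribute AND over OR]
⇔ NOT Q OR NOT S OR (R AND Q) OR (R AND NOT T)   [simplify]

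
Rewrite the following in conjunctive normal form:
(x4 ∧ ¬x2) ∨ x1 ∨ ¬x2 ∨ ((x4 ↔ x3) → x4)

(x4 ∧ ¬x2) ∨ x1 ∨ ¬x2 ∨ ((x4 ↔ x3) → x4)
= (x4 ∧ ¬x2) ∨ x1 ∨ ¬x2 ∨ ¬(x4 ↔ x3) ∨ x4   [eliminate →]
= (x4 ∧ ¬x2) ∨ x1 ∨ ¬x2 ∨ ¬((x4 → x3) ∧ (x3 → x4)) ∨ x4   [eliminate ↔]
= (x4 ∧ ¬x2) ∨ x1 ∨ ¬x2 ∨ ¬((¬x4 ∨ x3) ∧ (x3 → x4)) ∨ x4   [eliminate →]
= (x4 ∧ ¬x2) ∨ x1 ∨ ¬x2 ∨ ¬((¬x4 ∨ x3) ∧ (¬x3 ∨ x4)) ∨ x4   [eliminate →]
= (x4 ∧ ¬x2) ∨ x1 ∨ ¬x2 ∨ ¬(¬x4 ∨ x3) ∨ ¬(¬x3 ∨ x4) ∨ x4   [De Morgan]
= (x4 ∧ ¬x2) ∨ x1 ∨ ¬x2 ∨ (¬¬x4 ∧ ¬x3) ∨ ¬(¬x3 ∨ x4) ∨ x4   [De Morgan]
= (x4 ∧ ¬x2) ∨ x1 ∨ ¬x2 ∨ (x4 ∧ ¬x3) ∨ ¬(¬x3 ∨ x4) ∨ x4   [double negation]
= (x4 ∧ ¬x2) ∨ x1 ∨ ¬x2 ∨ (x4 ∧ ¬x3) ∨ (¬¬x3 ∧ ¬x4) ∨ x4   [De Morgan]
= (x4 ∧ ¬x2) ∨ x1 ∨ ¬x2 ∨ (x4 ∧ ¬x3) ∨ (x3 ∧ ¬x4) ∨ x4   [double negation]
= (x4 ∨ x1 ∨ ¬x2 ∨ x4 ∨ x3 ∨ x4) ∧ (x4 ∨ x1 ∨ ¬x2 ∨ x4 ∨ ¬x4 ∨ x4) ∧ (x4 ∨ x1 ∨ ¬x2 ∨ ¬x3 ∨ x3 ∨ x4) ∧ (x4 ∨ x1 ∨ ¬x2 ∨ ¬x3 ∨ ¬x4 ∨ x4) ∧ (¬x2 ∨ x1 ∨ ¬x2 ∨ x4 ∨ x3 ∨ x4) ∧ (¬x2 ∨ x1 ∨ ¬x2 ∨ x4 ∨ ¬x4 ∨ x4) ∧ (¬x2 ∨ x1 ∨ ¬x2 ∨ ¬x3 ∨ x3 ∨ x4) ∧ (¬x2 ∨ x1 ∨ ¬x2 ∨ ¬x3 ∨ ¬x4 ∨ x4)   [distribute ∨ over ∧]
= x4 ∨ x1 ∨ ¬x2 ∨ x3   [simplify]

x4 ∨ x1 ∨ ¬x2 ∨ x3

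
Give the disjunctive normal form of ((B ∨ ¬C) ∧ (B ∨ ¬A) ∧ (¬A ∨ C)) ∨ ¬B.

(B ∧ ¬A) ∨ (B ∧ C) ∨ (¬C ∧ ¬A) ∨ ¬B

((B ∨ ¬C) ∧ (B ∨ ¬A) ∧ (¬A ∨ C)) ∨ ¬B
≡ (B ∧ B ∧ ¬A) ∨ (B ∧ B ∧ C) ∨ (B ∧ ¬A ∧ ¬A) ∨ (B ∧ ¬A ∧ C) ∨ (¬C ∧ B ∧ ¬A) ∨ (¬C ∧ B ∧ C) ∨ (¬C ∧ ¬A ∧ ¬A) ∨ (¬C ∧ ¬A ∧ C) ∨ ¬B
≡ (B ∧ ¬A) ∨ (B ∧ C) ∨ (¬C ∧ ¬A) ∨ ¬B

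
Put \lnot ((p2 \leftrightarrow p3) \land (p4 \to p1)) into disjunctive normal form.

\lnot ((p2 \leftrightarrow p3) \land (p4 \to p1))
≡ \lnot ((p2 \to p3) \land (p3 \to p2) \land (p4 \to p1))   (eliminate \leftrightarrow)
≡ \lnot ((\lnot p2 \lor p3) \land (p3 \to p2) \land (p4 \to p1))   (eliminate \to)
≡ \lnot ((\lnot p2 \lor p3) \land (\lnot p3 \lor p2) \land (p4 \to p1))   (eliminate \to)
≡ \lnot ((\lnot p2 \lor p3) \land (\lnot p3 \lor p2) \land (\lnot p4 \lor p1))   (eliminate \to)
≡ \lnot (\lnot p2 \lor p3) \lor \lnot (\lnot p3 \lor p2) \lor \lnot (\lnot p4 \lor p1)   (De Morgan)
≡ \lnot \lnot p2 \land \lnot p3 \lor \lnot (\lnot p3 \lor p2) \lor \lnot (\lnot p4 \lor p1)   (De Morgan)
≡ p2 \land \lnot p3 \lor \lnot (\lnot p3 \lor p2) \lor \lnot (\lnot p4 \lor p1)   (double negation)
≡ p2 \land \lnot p3 \lor \lnot \lnot p3 \land \lnot p2 \lor \lnot (\lnot p4 \lor p1)   (De Morgan)
≡ p2 \land \lnot p3 \lor p3 \land \lnot p2 \lor \lnot (\lnot p4 \lor p1)   (double negation)
≡ p2 \land \lnot p3 \lor p3 \land \lnot p2 \lor \lnot \lnot p4 \land \lnot p1   (De Morgan)
≡ p2 \land \lnot p3 \lor p3 \land \lnot p2 \lor p4 \land \lnot p1   (double negation)

p2 \land \lnot p3 \lor p3 \land \lnot p2 \lor p4 \land \lnot p1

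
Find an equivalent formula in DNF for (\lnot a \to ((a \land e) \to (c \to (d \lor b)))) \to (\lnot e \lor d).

(\lnot a \to ((a \land e) \to (c \to (d \lor b)))) \to (\lnot e \lor d)
⇔ \lnot (\lnot a \to ((a \land e) \to (c \to (d \lor b)))) \lor \lnot e \lor d   (eliminate \to)
⇔ \lnot (\lnot \lnot a \lor ((a \land e) \to (c \to (d \lor b)))) \lor \lnot e \lor d   (eliminate \to)
⇔ \lnot (\lnot \lnot a \lor \lnot (a \land e) \lor (c \to (d \lor b))) \lor \lnot e \lor d   (eliminate \to)
⇔ \lnot (\lnot \lnot a \lor \lnot (a \land e) \lor \lnot c \lor d \lor b) \lor \lnot e \lor d   (eliminate \to)
⇔ (\lnot \lnot \lnot a \land \lnot \lnot (a \land e) \land \lnot \lnot c \land \lnot d \land \lnot b) \lor \lnot e \lor d   (De Morgan)
⇔ (\lnot a \land \lnot \lnot (a \land e) \land \lnot \lnot c \land \lnot d \land \lnot b) \lor \lnot e \lor d   (double negation)
⇔ (\lnot a \land a \land e \land \lnot \lnot c \land \lnot d \land \lnot b) \lor \lnot e \lor d   (double negation)
⇔ (\lnot a \land a \land e \land c \land \lnot d \land \lnot b) \lor \lnot e \lor d   (double negation)
⇔ \lnot e \lor d   (simplify)

\lnot e \lor d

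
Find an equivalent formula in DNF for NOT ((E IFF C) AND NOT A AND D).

(E AND NOT C) OR (C AND NOT E) OR A OR NOT D

NOT ((E IFF C) AND NOT A AND D)
= NOT ((E IMPLIES C) AND (C IMPLIES E) AND NOT A AND D)   [eliminate IFF]
= NOT ((NOT E OR C) AND (C IMPLIES E) AND NOT A AND D)   [eliminate IMPLIES]
= NOT ((NOT E OR C) AND (NOT C OR E) AND NOT A AND D)   [eliminate IMPLIES]
= NOT (NOT E OR C) OR NOT (NOT C OR E) OR NOT NOT A OR NOT D   [De Morgan]
= (NOT NOT E AND NOT C) OR NOT (NOT C OR E) OR NOT NOT A OR NOT D   [De Morgan]
= (E AND NOT C) OR NOT (NOT C OR E) OR NOT NOT A OR NOT D   [double negation]
= (E AND NOT C) OR (NOT NOT C AND NOT E) OR NOT NOT A OR NOT D   [De Morgan]
= (E AND NOT C) OR (C AND NOT E) OR NOT NOT A OR NOT D   [double negation]
= (E AND NOT C) OR (C AND NOT E) OR A OR NOT D   [double negation]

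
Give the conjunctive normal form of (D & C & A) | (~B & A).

(D | ~B) & (C | ~B) & A

(D & C & A) | (~B & A)
⇔ (D | ~B) & (D | A) & (C | ~B) & (C | A) & (A | ~B) & (A | A)   (distribute | over &)
⇔ (D | ~B) & (C | ~B) & A   (simplify)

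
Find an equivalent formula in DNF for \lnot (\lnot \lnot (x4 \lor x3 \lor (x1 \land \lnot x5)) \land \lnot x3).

(\lnot x4 \land \lnot x3 \land \lnot x1) \lor (\lnot x4 \land \lnot x3 \land x5) \lor x3

\lnot (\lnot \lnot (x4 \lor x3 \lor (x1 \land \lnot x5)) \land \lnot x3)
≡ \lnot \lnot \lnot (x4 \lor x3 \lor (x1 \land \lnot x5)) \lor \lnot \lnot x3
≡ \lnot (x4 \lor x3 \lor (x1 \land \lnot x5)) \lor \lnot \lnot x3
≡ (\lnot x4 \land \lnot x3 \land \lnot (x1 \land \lnot x5)) \lor \lnot \lnot x3
≡ (\lnot x4 \land \lnot x3 \land (\lnot x1 \lor \lnot \lnot x5)) \lor \lnot \lnot x3
≡ (\lnot x4 \land \lnot x3 \land (\lnot x1 \lor x5)) \lor \lnot \lnot x3
≡ (\lnot x4 \land \lnot x3 \land (\lnot x1 \lor x5)) \lor x3
≡ (\lnot x4 \land \lnot x3 \land \lnot x1) \lor (\lnot x4 \land \lnot x3 \land x5) \lor x3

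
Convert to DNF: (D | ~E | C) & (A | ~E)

(D & A) | ~E | (C & A)

(D | ~E | C) & (A | ~E)
⇔ (D & A) | (D & ~E) | (~E & A) | (~E & ~E) | (C & A) | (C & ~E)   (distribute & over |)
⇔ (D & A) | ~E | (C & A)   (simplify)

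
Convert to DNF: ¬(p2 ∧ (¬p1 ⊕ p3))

¬p2 ∨ p1 ∧ ¬p3 ∨ p3 ∧ ¬p1

¬(p2 ∧ (¬p1 ⊕ p3))
⇔ ¬(p2 ∧ (¬p1 ∧ ¬p3 ∨ ¬¬p1 ∧ p3))   [expand ⊕]
⇔ ¬p2 ∨ ¬(¬p1 ∧ ¬p3 ∨ ¬¬p1 ∧ p3)   [De Morgan]
⇔ ¬p2 ∨ ¬(¬p1 ∧ ¬p3) ∧ ¬(¬¬p1 ∧ p3)   [De Morgan]
⇔ ¬p2 ∨ (¬¬p1 ∨ ¬¬p3) ∧ ¬(¬¬p1 ∧ p3)   [De Morgan]
⇔ ¬p2 ∨ (p1 ∨ ¬¬p3) ∧ ¬(¬¬p1 ∧ p3)   [double negation]
⇔ ¬p2 ∨ (p1 ∨ p3) ∧ ¬(¬¬p1 ∧ p3)   [double negation]
⇔ ¬p2 ∨ (p1 ∨ p3) ∧ (¬¬¬p1 ∨ ¬p3)   [De Morgan]
⇔ ¬p2 ∨ (p1 ∨ p3) ∧ (¬p1 ∨ ¬p3)   [double negation]
⇔ ¬p2 ∨ p1 ∧ ¬p1 ∨ p1 ∧ ¬p3 ∨ p3 ∧ ¬p1 ∨ p3 ∧ ¬p3   [distribute ∧ over ∨]
⇔ ¬p2 ∨ p1 ∧ ¬p3 ∨ p3 ∧ ¬p1   [simplify]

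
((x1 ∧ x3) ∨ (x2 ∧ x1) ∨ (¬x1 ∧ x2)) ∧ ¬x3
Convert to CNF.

(x1 ∨ x2) ∧ (x3 ∨ x2) ∧ ¬x3

((x1 ∧ x3) ∨ (x2 ∧ x1) ∨ (¬x1 ∧ x2)) ∧ ¬x3
⇔ (x1 ∨ x2 ∨ ¬x1) ∧ (x1 ∨ x2 ∨ x2) ∧ (x1 ∨ x1 ∨ ¬x1) ∧ (x1 ∨ x1 ∨ x2) ∧ (x3 ∨ x2 ∨ ¬x1) ∧ (x3 ∨ x2 ∨ x2) ∧ (x3 ∨ x1 ∨ ¬x1) ∧ (x3 ∨ x1 ∨ x2) ∧ ¬x3   [distribute ∨ over ∧]
⇔ (x1 ∨ x2) ∧ (x3 ∨ x2) ∧ ¬x3   [simplify]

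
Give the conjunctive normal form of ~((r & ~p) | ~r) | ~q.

(~r | p | ~q) & (r | ~q)

~((r & ~p) | ~r) | ~q
≡ (~(r & ~p) & ~~r) | ~q   — De Morgan
≡ ((~r | ~~p) & ~~r) | ~q   — De Morgan
≡ ((~r | p) & ~~r) | ~q   — double negation
≡ ((~r | p) & r) | ~q   — double negation
≡ (~r | p | ~q) & (r | ~q)   — distribute | over &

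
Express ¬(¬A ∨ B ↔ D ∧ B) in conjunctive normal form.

(¬A ∨ B) ∧ (¬D ∨ ¬B)

¬(¬A ∨ B ↔ D ∧ B)
= ¬((¬A ∨ B → D ∧ B) ∧ (D ∧ B → ¬A ∨ B))   — eliminate ↔
= ¬((¬(¬A ∨ B) ∨ D ∧ B) ∧ (D ∧ B → ¬A ∨ B))   — eliminate →
= ¬((¬(¬A ∨ B) ∨ D ∧ B) ∧ (¬(D ∧ B) ∨ ¬A ∨ B))   — eliminate →
= ¬(¬(¬A ∨ B) ∨ D ∧ B) ∨ ¬(¬(D ∧ B) ∨ ¬A ∨ B)   — De Morgan
= ¬¬(¬A ∨ B) ∧ ¬(D ∧ B) ∨ ¬(¬(D ∧ B) ∨ ¬A ∨ B)   — De Morgan
= (¬A ∨ B) ∧ ¬(D ∧ B) ∨ ¬(¬(D ∧ B) ∨ ¬A ∨ B)   — double negation
= (¬A ∨ B) ∧ (¬D ∨ ¬B) ∨ ¬(¬(D ∧ B) ∨ ¬A ∨ B)   — De Morgan
= (¬A ∨ B) ∧ (¬D ∨ ¬B) ∨ ¬¬(D ∧ B) ∧ ¬¬A ∧ ¬B   — De Morgan
= (¬A ∨ B) ∧ (¬D ∨ ¬B) ∨ D ∧ B ∧ ¬¬A ∧ ¬B   — double negation
= (¬A ∨ B) ∧ (¬D ∨ ¬B) ∨ D ∧ B ∧ A ∧ ¬B   — double negation
= (¬A ∨ B ∨ D) ∧ (¬A ∨ B ∨ B) ∧ (¬A ∨ B ∨ A) ∧ (¬A ∨ B ∨ ¬B) ∧ (¬D ∨ ¬B ∨ D) ∧ (¬D ∨ ¬B ∨ B) ∧ (¬D ∨ ¬B ∨ A) ∧ (¬D ∨ ¬B ∨ ¬B)   — distribute ∨ over ∧
= (¬A ∨ B) ∧ (¬D ∨ ¬B)   — simplify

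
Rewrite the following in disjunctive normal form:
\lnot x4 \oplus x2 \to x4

x2 \land \lnot x4 \lor x4

\lnot x4 \oplus x2 \to x4
= \lnot (\lnot x4 \oplus x2) \lor x4   (eliminate \to)
= \lnot (\lnot x4 \land \lnot x2 \lor \lnot \lnot x4 \land x2) \lor x4   (expand \oplus)
= \lnot (\lnot x4 \land \lnot x2) \land \lnot (\lnot \lnot x4 \land x2) \lor x4   (De Morgan)
= (\lnot \lnot x4 \lor \lnot \lnot x2) \land \lnot (\lnot \lnot x4 \land x2) \lor x4   (De Morgan)
= (x4 \lor \lnot \lnot x2) \land \lnot (\lnot \lnot x4 \land x2) \lor x4   (double negation)
= (x4 \lor x2) \land \lnot (\lnot \lnot x4 \land x2) \lor x4   (double negation)
= (x4 \lor x2) \land (\lnot \lnot \lnot x4 \lor \lnot x2) \lor x4   (De Morgan)
= (x4 \lor x2) \land (\lnot x4 \lor \lnot x2) \lor x4   (double negation)
= x4 \land \lnot x4 \lor x4 \land \lnot x2 \lor x2 \land \lnot x4 \lor x2 \land \lnot x2 \lor x4   (distribute \land over \lor)
= x2 \land \lnot x4 \lor x4   (simplify)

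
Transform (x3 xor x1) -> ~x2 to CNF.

(~x3 | x1 | ~x2) & (~x1 | x3 | ~x2)

(x3 xor x1) -> ~x2
= ~(x3 xor x1) | ~x2   — eliminate ->
= ~((x3 | x1) & ~(x3 & x1)) | ~x2   — expand xor
= ~(x3 | x1) | ~~(x3 & x1) | ~x2   — De Morgan
= (~x3 & ~x1) | ~~(x3 & x1) | ~x2   — De Morgan
= (~x3 & ~x1) | (x3 & x1) | ~x2   — double negation
= (~x3 | x3 | ~x2) & (~x3 | x1 | ~x2) & (~x1 | x3 | ~x2) & (~x1 | x1 | ~x2)   — distribute | over &
= (~x3 | x1 | ~x2) & (~x1 | x3 | ~x2)   — simplify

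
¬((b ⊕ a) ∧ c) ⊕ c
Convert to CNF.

¬((b ⊕ a) ∧ c) ⊕ c
≡ (¬((b ⊕ a) ∧ c) ∨ c) ∧ ¬(¬((b ⊕ a) ∧ c) ∧ c)   [expand ⊕]
≡ (¬((b ∨ a) ∧ ¬(b ∧ a) ∧ c) ∨ c) ∧ ¬(¬((b ⊕ a) ∧ c) ∧ c)   [expand ⊕]
≡ (¬((b ∨ a) ∧ ¬(b ∧ a) ∧ c) ∨ c) ∧ ¬(¬((b ∨ a) ∧ ¬(b ∧ a) ∧ c) ∧ c)   [expand ⊕]
≡ (¬(b ∨ a) ∨ ¬¬(b ∧ a) ∨ ¬c ∨ c) ∧ ¬(¬((b ∨ a) ∧ ¬(b ∧ a) ∧ c) ∧ c)   [De Morgan]
≡ (¬b ∧ ¬a ∨ ¬¬(b ∧ a) ∨ ¬c ∨ c) ∧ ¬(¬((b ∨ a) ∧ ¬(b ∧ a) ∧ c) ∧ c)   [De Morgan]
≡ (¬b ∧ ¬a ∨ b ∧ a ∨ ¬c ∨ c) ∧ ¬(¬((b ∨ a) ∧ ¬(b ∧ a) ∧ c) ∧ c)   [double negation]
≡ (¬b ∧ ¬a ∨ b ∧ a ∨ ¬c ∨ c) ∧ (¬¬((b ∨ a) ∧ ¬(b ∧ a) ∧ c) ∨ ¬c)   [De Morgan]
≡ (¬b ∧ ¬a ∨ b ∧ a ∨ ¬c ∨ c) ∧ ((b ∨ a) ∧ ¬(b ∧ a) ∧ c ∨ ¬c)   [double negation]
≡ (¬b ∧ ¬a ∨ b ∧ a ∨ ¬c ∨ c) ∧ ((b ∨ a) ∧ (¬b ∨ ¬a) ∧ c ∨ ¬c)   [De Morgan]
≡ (¬b ∨ b ∨ ¬c ∨ c) ∧ (¬b ∨ a ∨ ¬c ∨ c) ∧ (¬a ∨ b ∨ ¬c ∨ c) ∧ (¬a ∨ a ∨ ¬c ∨ c) ∧ (b ∨ a ∨ ¬c) ∧ (¬b ∨ ¬a ∨ ¬c) ∧ (c ∨ ¬c)   [distribute ∨ over ∧]
≡ (b ∨ a ∨ ¬c) ∧ (¬b ∨ ¬a ∨ ¬c)   [simplify]

(b ∨ a ∨ ¬c) ∧ (¬b ∨ ¬a ∨ ¬c)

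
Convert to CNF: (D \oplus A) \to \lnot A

\lnot A \lor D

(D \oplus A) \to \lnot A
≡ \lnot (D \oplus A) \lor \lnot A   (eliminate \to)
≡ \lnot ((D \lor A) \land \lnot (D \land A)) \lor \lnot A   (expand \oplus)
≡ \lnot (D \lor A) \lor \lnot \lnot (D \land A) \lor \lnot A   (De Morgan)
≡ (\lnot D \land \lnot A) \lor \lnot \lnot (D \land A) \lor \lnot A   (De Morgan)
≡ (\lnot D \land \lnot A) \lor (D \land A) \lor \lnot A   (double negation)
≡ (\lnot D \lor D \lor \lnot A) \land (\lnot D \lor A \lor \lnot A) \land (\lnot A \lor D \lor \lnot A) \land (\lnot A \lor A \lor \lnot A)   (distribute \lor over \land)
≡ \lnot A \lor D   (simplify)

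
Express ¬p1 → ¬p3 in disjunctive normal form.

p1 ∨ ¬p3

¬p1 → ¬p3
≡ ¬¬p1 ∨ ¬p3   [eliminate →]
≡ p1 ∨ ¬p3   [double negation]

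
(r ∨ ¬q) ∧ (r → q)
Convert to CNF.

(r ∨ ¬q) ∧ (r → q)
⇔ (r ∨ ¬q) ∧ (¬r ∨ q)   (eliminate →)

(r ∨ ¬q) ∧ (¬r ∨ q)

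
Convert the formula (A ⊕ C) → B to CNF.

(¬A ∨ C ∨ B) ∧ (¬C ∨ A ∨ B)

(A ⊕ C) → B
= ¬(A ⊕ C) ∨ B   [eliminate →]
= ¬((A ∨ C) ∧ ¬(A ∧ C)) ∨ B   [expand ⊕]
= ¬(A ∨ C) ∨ ¬¬(A ∧ C) ∨ B   [De Morgan]
= (¬A ∧ ¬C) ∨ ¬¬(A ∧ C) ∨ B   [De Morgan]
= (¬A ∧ ¬C) ∨ (A ∧ C) ∨ B   [double negation]
= (¬A ∨ A ∨ B) ∧ (¬A ∨ C ∨ B) ∧ (¬C ∨ A ∨ B) ∧ (¬C ∨ C ∨ B)   [distribute ∨ over ∧]
= (¬A ∨ C ∨ B) ∧ (¬C ∨ A ∨ B)   [simplify]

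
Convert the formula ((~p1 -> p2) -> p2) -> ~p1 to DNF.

((~p1 -> p2) -> p2) -> ~p1
= ~((~p1 -> p2) -> p2) | ~p1   (eliminate ->)
= ~(~(~p1 -> p2) | p2) | ~p1   (eliminate ->)
= ~(~(~~p1 | p2) | p2) | ~p1   (eliminate ->)
= (~~(~~p1 | p2) & ~p2) | ~p1   (De Morgan)
= ((~~p1 | p2) & ~p2) | ~p1   (double negation)
= ((p1 | p2) & ~p2) | ~p1   (double negation)
= (p1 & ~p2) | (p2 & ~p2) | ~p1   (distribute & over |)
= (p1 & ~p2) | ~p1   (simplify)

(p1 & ~p2) | ~p1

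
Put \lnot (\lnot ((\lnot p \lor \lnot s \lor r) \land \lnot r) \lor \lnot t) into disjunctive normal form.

(\lnot p \land \lnot r \land t) \lor (\lnot s \land \lnot r \land t)

\lnot (\lnot ((\lnot p \lor \lnot s \lor r) \land \lnot r) \lor \lnot t)
≡ \lnot \lnot ((\lnot p \lor \lnot s \lor r) \land \lnot r) \land \lnot \lnot t
≡ (\lnot p \lor \lnot s \lor r) \land \lnot r \land \lnot \lnot t
≡ (\lnot p \lor \lnot s \lor r) \land \lnot r \land t
≡ (\lnot p \land \lnot r \land t) \lor (\lnot s \land \lnot r \land t) \lor (r \land \lnot r \land t)
≡ (\lnot p \land \lnot r \land t) \lor (\lnot s \land \lnot r \land t)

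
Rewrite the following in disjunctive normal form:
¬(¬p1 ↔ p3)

¬(¬p1 ↔ p3)
⇔ ¬((¬p1 → p3) ∧ (p3 → ¬p1))   [eliminate ↔]
⇔ ¬((¬¬p1 ∨ p3) ∧ (p3 → ¬p1))   [eliminate →]
⇔ ¬((¬¬p1 ∨ p3) ∧ (¬p3 ∨ ¬p1))   [eliminate →]
⇔ ¬(¬¬p1 ∨ p3) ∨ ¬(¬p3 ∨ ¬p1)   [De Morgan]
⇔ (¬¬¬p1 ∧ ¬p3) ∨ ¬(¬p3 ∨ ¬p1)   [De Morgan]
⇔ (¬p1 ∧ ¬p3) ∨ ¬(¬p3 ∨ ¬p1)   [double negation]
⇔ (¬p1 ∧ ¬p3) ∨ (¬¬p3 ∧ ¬¬p1)   [De Morgan]
⇔ (¬p1 ∧ ¬p3) ∨ (p3 ∧ ¬¬p1)   [double negation]
⇔ (¬p1 ∧ ¬p3) ∨ (p3 ∧ p1)   [double negation]

(¬p1 ∧ ¬p3) ∨ (p3 ∧ p1)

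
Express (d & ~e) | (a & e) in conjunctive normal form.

(d | a) & (d | e) & (~e | a)

(d & ~e) | (a & e)
= (d | a) & (d | e) & (~e | a) & (~e | e)
= (d | a) & (d | e) & (~e | a)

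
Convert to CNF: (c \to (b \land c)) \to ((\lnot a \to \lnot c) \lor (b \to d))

\lnot b \lor \lnot c \lor a \lor d

(c \to (b \land c)) \to ((\lnot a \to \lnot c) \lor (b \to d))
⇔ \lnot (c \to (b \land c)) \lor (\lnot a \to \lnot c) \lor (b \to d)   — eliminate \to
⇔ \lnot (\lnot c \lor (b \land c)) \lor (\lnot a \to \lnot c) \lor (b \to d)   — eliminate \to
⇔ \lnot (\lnot c \lor (b \land c)) \lor \lnot \lnot a \lor \lnot c \lor (b \to d)   — eliminate \to
⇔ \lnot (\lnot c \lor (b \land c)) \lor \lnot \lnot a \lor \lnot c \lor \lnot b \lor d   — eliminate \to
⇔ (\lnot \lnot c \land \lnot (b \land c)) \lor \lnot \lnot a \lor \lnot c \lor \lnot b \lor d   — De Morgan
⇔ (c \land \lnot (b \land c)) \lor \lnot \lnot a \lor \lnot c \lor \lnot b \lor d   — double negation
⇔ (c \land (\lnot b \lor \lnot c)) \lor \lnot \lnot a \lor \lnot c \lor \lnot b \lor d   — De Morgan
⇔ (c \land (\lnot b \lor \lnot c)) \lor a \lor \lnot c \lor \lnot b \lor d   — double negation
⇔ (c \lor a \lor \lnot c \lor \lnot b \lor d) \land (\lnot b \lor \lnot c \lor a \lor \lnot c \lor \lnot b \lor d)   — distribute \lor over \land
⇔ \lnot b \lor \lnot c \lor a \lor d   — simplify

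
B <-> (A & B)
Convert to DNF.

~B | (A & B)

B <-> (A & B)
≡ (B -> (A & B)) & ((A & B) -> B)   [eliminate <->]
≡ (~B | (A & B)) & ((A & B) -> B)   [eliminate ->]
≡ (~B | (A & B)) & (~(A & B) | B)   [eliminate ->]
≡ (~B | (A & B)) & (~A | ~B | B)   [De Morgan]
≡ (~B & ~A) | (~B & ~B) | (~B & B) | (A & B & ~A) | (A & B & ~B) | (A & B & B)   [distribute & over |]
≡ ~B | (A & B)   [simplify]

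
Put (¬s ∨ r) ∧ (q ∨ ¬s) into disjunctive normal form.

(¬s ∨ r) ∧ (q ∨ ¬s)
⇔ (¬s ∧ q) ∨ (¬s ∧ ¬s) ∨ (r ∧ q) ∨ (r ∧ ¬s)   (distribute ∧ over ∨)
⇔ ¬s ∨ (r ∧ q)   (simplify)

¬s ∨ (r ∧ q)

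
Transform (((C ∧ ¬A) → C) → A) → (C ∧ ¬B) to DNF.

(¬C ∧ ¬A) ∨ (C ∧ ¬A) ∨ (C ∧ ¬B)

(((C ∧ ¬A) → C) → A) → (C ∧ ¬B)
≡ ¬(((C ∧ ¬A) → C) → A) ∨ (C ∧ ¬B)   (eliminate →)
≡ ¬(¬((C ∧ ¬A) → C) ∨ A) ∨ (C ∧ ¬B)   (eliminate →)
≡ ¬(¬(¬(C ∧ ¬A) ∨ C) ∨ A) ∨ (C ∧ ¬B)   (eliminate →)
≡ (¬¬(¬(C ∧ ¬A) ∨ C) ∧ ¬A) ∨ (C ∧ ¬B)   (De Morgan)
≡ ((¬(C ∧ ¬A) ∨ C) ∧ ¬A) ∨ (C ∧ ¬B)   (double negation)
≡ ((¬C ∨ ¬¬A ∨ C) ∧ ¬A) ∨ (C ∧ ¬B)   (De Morgan)
≡ ((¬C ∨ A ∨ C) ∧ ¬A) ∨ (C ∧ ¬B)   (double negation)
≡ (¬C ∧ ¬A) ∨ (A ∧ ¬A) ∨ (C ∧ ¬A) ∨ (C ∧ ¬B)   (distribute ∧ over ∨)
≡ (¬C ∧ ¬A) ∨ (C ∧ ¬A) ∨ (C ∧ ¬B)   (simplify)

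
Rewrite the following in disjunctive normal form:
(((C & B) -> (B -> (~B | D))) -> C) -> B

(((C & B) -> (B -> (~B | D))) -> C) -> B
⇔ ~(((C & B) -> (B -> (~B | D))) -> C) | B   [eliminate ->]
⇔ ~(~((C & B) -> (B -> (~B | D))) | C) | B   [eliminate ->]
⇔ ~(~(~(C & B) | (B -> (~B | D))) | C) | B   [eliminate ->]
⇔ ~(~(~(C & B) | ~B | ~B | D) | C) | B   [eliminate ->]
⇔ (~~(~(C & B) | ~B | ~B | D) & ~C) | B   [De Morgan]
⇔ ((~(C & B) | ~B | ~B | D) & ~C) | B   [double negation]
⇔ ((~C | ~B | ~B | ~B | D) & ~C) | B   [De Morgan]
⇔ (~C & ~C) | (~B & ~C) | (~B & ~C) | (~B & ~C) | (D & ~C) | B   [distribute & over |]
⇔ ~C | B   [simplify]

~C | B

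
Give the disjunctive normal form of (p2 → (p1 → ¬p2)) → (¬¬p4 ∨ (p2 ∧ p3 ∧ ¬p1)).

(p2 → (p1 → ¬p2)) → (¬¬p4 ∨ (p2 ∧ p3 ∧ ¬p1))
= ¬(p2 → (p1 → ¬p2)) ∨ ¬¬p4 ∨ (p2 ∧ p3 ∧ ¬p1)
= ¬(¬p2 ∨ (p1 → ¬p2)) ∨ ¬¬p4 ∨ (p2 ∧ p3 ∧ ¬p1)
= ¬(¬p2 ∨ ¬p1 ∨ ¬p2) ∨ ¬¬p4 ∨ (p2 ∧ p3 ∧ ¬p1)
= (¬¬p2 ∧ ¬¬p1 ∧ ¬¬p2) ∨ ¬¬p4 ∨ (p2 ∧ p3 ∧ ¬p1)
= (p2 ∧ ¬¬p1 ∧ ¬¬p2) ∨ ¬¬p4 ∨ (p2 ∧ p3 ∧ ¬p1)
= (p2 ∧ p1 ∧ ¬¬p2) ∨ ¬¬p4 ∨ (p2 ∧ p3 ∧ ¬p1)
= (p2 ∧ p1 ∧ p2) ∨ ¬¬p4 ∨ (p2 ∧ p3 ∧ ¬p1)
= (p2 ∧ p1 ∧ p2) ∨ p4 ∨ (p2 ∧ p3 ∧ ¬p1)
= (p2 ∧ p1) ∨ p4 ∨ (p2 ∧ p3 ∧ ¬p1)

(p2 ∧ p1) ∨ p4 ∨ (p2 ∧ p3 ∧ ¬p1)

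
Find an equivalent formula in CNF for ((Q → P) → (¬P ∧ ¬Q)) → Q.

P ∨ Q

((Q → P) → (¬P ∧ ¬Q)) → Q
⇔ ¬((Q → P) → (¬P ∧ ¬Q)) ∨ Q   — eliminate →
⇔ ¬(¬(Q → P) ∨ (¬P ∧ ¬Q)) ∨ Q   — eliminate →
⇔ ¬(¬(¬Q ∨ P) ∨ (¬P ∧ ¬Q)) ∨ Q   — eliminate →
⇔ (¬¬(¬Q ∨ P) ∧ ¬(¬P ∧ ¬Q)) ∨ Q   — De Morgan
⇔ ((¬Q ∨ P) ∧ ¬(¬P ∧ ¬Q)) ∨ Q   — double negation
⇔ ((¬Q ∨ P) ∧ (¬¬P ∨ ¬¬Q)) ∨ Q   — De Morgan
⇔ ((¬Q ∨ P) ∧ (P ∨ ¬¬Q)) ∨ Q   — double negation
⇔ ((¬Q ∨ P) ∧ (P ∨ Q)) ∨ Q   — double negation
⇔ (¬Q ∨ P ∨ Q) ∧ (P ∨ Q ∨ Q)   — distribute ∨ over ∧
⇔ P ∨ Q   — simplify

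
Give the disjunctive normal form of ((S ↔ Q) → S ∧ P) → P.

((S ↔ Q) → S ∧ P) → P
⇔ ¬((S ↔ Q) → S ∧ P) ∨ P   [eliminate →]
⇔ ¬(¬(S ↔ Q) ∨ S ∧ P) ∨ P   [eliminate →]
⇔ ¬(¬((S → Q) ∧ (Q → S)) ∨ S ∧ P) ∨ P   [eliminate ↔]
⇔ ¬(¬((¬S ∨ Q) ∧ (Q → S)) ∨ S ∧ P) ∨ P   [eliminate →]
⇔ ¬(¬((¬S ∨ Q) ∧ (¬Q ∨ S)) ∨ S ∧ P) ∨ P   [eliminate →]
⇔ ¬¬((¬S ∨ Q) ∧ (¬Q ∨ S)) ∧ ¬(S ∧ P) ∨ P   [De Morgan]
⇔ (¬S ∨ Q) ∧ (¬Q ∨ S) ∧ ¬(S ∧ P) ∨ P   [double negation]
⇔ (¬S ∨ Q) ∧ (¬Q ∨ S) ∧ (¬S ∨ ¬P) ∨ P   [De Morgan]
⇔ ¬S ∧ ¬Q ∧ ¬S ∨ ¬S ∧ ¬Q ∧ ¬P ∨ ¬S ∧ S ∧ ¬S ∨ ¬S ∧ S ∧ ¬P ∨ Q ∧ ¬Q ∧ ¬S ∨ Q ∧ ¬Q ∧ ¬P ∨ Q ∧ S ∧ ¬S ∨ Q ∧ S ∧ ¬P ∨ P   [distribute ∧ over ∨]
⇔ ¬S ∧ ¬Q ∨ Q ∧ S ∧ ¬P ∨ P   [simplify]

¬S ∧ ¬Q ∨ Q ∧ S ∧ ¬P ∨ P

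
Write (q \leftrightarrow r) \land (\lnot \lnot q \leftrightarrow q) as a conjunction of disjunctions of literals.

(q \leftrightarrow r) \land (\lnot \lnot q \leftrightarrow q)
= (q \to r) \land (r \to q) \land (\lnot \lnot q \leftrightarrow q)   (eliminate \leftrightarrow)
= (\lnot q \lor r) \land (r \to q) \land (\lnot \lnot q \leftrightarrow q)   (eliminate \to)
= (\lnot q \lor r) \land (\lnot r \lor q) \land (\lnot \lnot q \leftrightarrow q)   (eliminate \to)
= (\lnot q \lor r) \land (\lnot r \lor q) \land (\lnot \lnot q \to q) \land (q \to \lnot \lnot q)   (eliminate \leftrightarrow)
= (\lnot q \lor r) \land (\lnot r \lor q) \land (\lnot \lnot \lnot q \lor q) \land (q \to \lnot \lnot q)   (eliminate \to)
= (\lnot q \lor r) \land (\lnot r \lor q) \land (\lnot \lnot \lnot q \lor q) \land (\lnot q \lor \lnot \lnot q)   (eliminate \to)
= (\lnot q \lor r) \land (\lnot r \lor q) \land (\lnot q \lor q) \land (\lnot q \lor \lnot \lnot q)   (double negation)
= (\lnot q \lor r) \land (\lnot r \lor q) \land (\lnot q \lor q) \land (\lnot q \lor q)   (double negation)
= (\lnot q \lor r) \land (\lnot r \lor q)   (simplify)

(\lnot q \lor r) \land (\lnot r \lor q)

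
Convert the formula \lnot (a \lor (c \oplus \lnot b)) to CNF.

\lnot (a \lor (c \oplus \lnot b))
≡ \lnot (a \lor ((c \lor \lnot b) \land \lnot (c \land \lnot b)))   [expand \oplus]
≡ \lnot a \land \lnot ((c \lor \lnot b) \land \lnot (c \land \lnot b))   [De Morgan]
≡ \lnot a \land (\lnot (c \lor \lnot b) \lor \lnot \lnot (c \land \lnot b))   [De Morgan]
≡ \lnot a \land ((\lnot c \land \lnot \lnot b) \lor \lnot \lnot (c \land \lnot b))   [De Morgan]
≡ \lnot a \land ((\lnot c \land b) \lor \lnot \lnot (c \land \lnot b))   [double negation]
≡ \lnot a \land ((\lnot c \land b) \lor (c \land \lnot b))   [double negation]
≡ \lnot a \land (\lnot c \lor c) \land (\lnot c \lor \lnot b) \land (b \lor c) \land (b \lor \lnot b)   [distribute \lor over \land]
≡ \lnot a \land (\lnot c \lor \lnot b) \land (b \lor c)   [simplify]

\lnot a \land (\lnot c \lor \lnot b) \land (b \lor c)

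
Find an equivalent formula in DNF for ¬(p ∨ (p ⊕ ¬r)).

¬p ∧ r

¬(p ∨ (p ⊕ ¬r))
⇔ ¬(p ∨ (p ∧ ¬¬r) ∨ (¬p ∧ ¬r))
⇔ ¬p ∧ ¬(p ∧ ¬¬r) ∧ ¬(¬p ∧ ¬r)
⇔ ¬p ∧ (¬p ∨ ¬¬¬r) ∧ ¬(¬p ∧ ¬r)
⇔ ¬p ∧ (¬p ∨ ¬r) ∧ ¬(¬p ∧ ¬r)
⇔ ¬p ∧ (¬p ∨ ¬r) ∧ (¬¬p ∨ ¬¬r)
⇔ ¬p ∧ (¬p ∨ ¬r) ∧ (p ∨ ¬¬r)
⇔ ¬p ∧ (¬p ∨ ¬r) ∧ (p ∨ r)
⇔ (¬p ∧ ¬p ∧ p) ∨ (¬p ∧ ¬p ∧ r) ∨ (¬p ∧ ¬r ∧ p) ∨ (¬p ∧ ¬r ∧ r)
⇔ ¬p ∧ r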